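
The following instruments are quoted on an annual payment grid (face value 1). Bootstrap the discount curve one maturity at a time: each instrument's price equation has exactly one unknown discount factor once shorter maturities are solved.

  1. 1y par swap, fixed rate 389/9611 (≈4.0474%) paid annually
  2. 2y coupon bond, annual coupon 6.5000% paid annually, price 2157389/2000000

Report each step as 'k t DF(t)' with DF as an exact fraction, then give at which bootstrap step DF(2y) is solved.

step 1 [1y] swap r/1=389/9611: DF=(1 − 389/9611·(0))/(1+389/9611) = 9611/10000 ≈ 0.961100
step 2 [2y] bond c/1=13/200: DF=(2157389/2000000 − 13/200·(0.961100))/(1+13/200) = 4771/5000 ≈ 0.954200

1 1 9611/10000
2 2 4771/5000
DF(2y) is solved at step 2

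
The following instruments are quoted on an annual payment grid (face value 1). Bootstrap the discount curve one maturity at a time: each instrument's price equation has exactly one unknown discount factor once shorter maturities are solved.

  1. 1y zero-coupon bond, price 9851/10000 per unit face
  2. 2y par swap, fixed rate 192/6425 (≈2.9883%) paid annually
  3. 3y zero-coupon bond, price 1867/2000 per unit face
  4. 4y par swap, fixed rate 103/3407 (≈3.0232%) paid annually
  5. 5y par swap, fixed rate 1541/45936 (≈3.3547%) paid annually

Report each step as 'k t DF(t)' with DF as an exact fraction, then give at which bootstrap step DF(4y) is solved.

step 1 [1y] zero: DF = P = 9851/10000 ≈ 0.985100
step 2 [2y] swap r/1=192/6425: DF=(1 − 192/6425·(0.985100))/(1+192/6425) = 589/625 ≈ 0.942400
step 3 [3y] zero: DF = P = 1867/2000 ≈ 0.933500
step 4 [4y] swap r/1=103/3407: DF=(1 − 103/3407·(0.985100+0.942400+0.933500))/(1+103/3407) = 8867/10000 ≈ 0.886700
step 5 [5y] swap r/1=1541/45936: DF=(1 − 1541/45936·(0.985100+0.942400+0.933500+0.886700))/(1+1541/45936) = 8459/10000 ≈ 0.845900

1 1 9851/10000
2 2 589/625
3 3 1867/2000
4 4 8867/10000
5 5 8459/10000
DF(4y) is solved at step 4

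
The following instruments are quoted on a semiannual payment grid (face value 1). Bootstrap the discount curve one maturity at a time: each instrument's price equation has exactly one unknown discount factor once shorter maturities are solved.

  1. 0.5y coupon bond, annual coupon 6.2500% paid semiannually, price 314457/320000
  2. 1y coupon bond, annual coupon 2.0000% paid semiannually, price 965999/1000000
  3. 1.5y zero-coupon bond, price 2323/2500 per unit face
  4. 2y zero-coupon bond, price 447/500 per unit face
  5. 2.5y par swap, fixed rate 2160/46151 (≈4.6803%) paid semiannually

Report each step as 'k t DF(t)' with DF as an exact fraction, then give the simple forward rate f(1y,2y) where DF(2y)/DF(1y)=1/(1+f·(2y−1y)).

step 1 [0.5y] bond c/2=1/32: DF=(314457/320000 − 1/32·(0))/(1+1/32) = 9529/10000 ≈ 0.952900
step 2 [1y] bond c/2=1/100: DF=(965999/1000000 − 1/100·(0.952900))/(1+1/100) = 947/1000 ≈ 0.947000
step 3 [1.5y] zero: DF = P = 2323/2500 ≈ 0.929200
step 4 [2y] zero: DF = P = 447/500 ≈ 0.894000
step 5 [2.5y] swap r/2=1080/46151: DF=(1 − 1080/46151·(0.952900+0.947000+0.929200+0.894000))/(1+1080/46151) = 223/250 ≈ 0.892000

1 1/2 9529/10000
2 1 947/1000
3 3/2 2323/2500
4 2 447/500
5 5/2 223/250
f(1y,2y) = ((947/1000)/(447/500) − 1)/(1) = 53/894 ≈ 5.9284%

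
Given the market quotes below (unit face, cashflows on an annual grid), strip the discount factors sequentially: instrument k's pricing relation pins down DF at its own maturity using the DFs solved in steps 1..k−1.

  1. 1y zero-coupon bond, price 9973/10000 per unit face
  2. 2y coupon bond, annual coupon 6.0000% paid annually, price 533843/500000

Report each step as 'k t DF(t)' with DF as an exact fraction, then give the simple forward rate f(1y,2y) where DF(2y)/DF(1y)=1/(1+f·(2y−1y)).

1 1 9973/10000
2 2 2377/2500
f(1y,2y) = ((9973/10000)/(2377/2500) − 1)/(1) = 465/9508 ≈ 4.8906%

step 1 [1y] zero: DF = P = 9973/10000 ≈ 0.997300
step 2 [2y] bond c/1=3/50: DF=(533843/500000 − 3/50·(0.997300))/(1+3/50) = 2377/2500 ≈ 0.950800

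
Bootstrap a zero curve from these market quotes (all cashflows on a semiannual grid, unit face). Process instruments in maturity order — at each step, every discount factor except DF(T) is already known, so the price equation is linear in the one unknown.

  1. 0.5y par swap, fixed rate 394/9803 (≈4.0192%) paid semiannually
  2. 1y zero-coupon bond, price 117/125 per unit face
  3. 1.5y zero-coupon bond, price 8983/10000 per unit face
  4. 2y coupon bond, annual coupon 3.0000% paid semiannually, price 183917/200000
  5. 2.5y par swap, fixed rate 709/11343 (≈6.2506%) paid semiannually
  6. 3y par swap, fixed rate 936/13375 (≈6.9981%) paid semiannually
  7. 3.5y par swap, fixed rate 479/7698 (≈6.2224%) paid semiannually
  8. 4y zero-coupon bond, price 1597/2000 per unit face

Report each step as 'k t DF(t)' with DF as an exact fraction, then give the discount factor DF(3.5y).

step 1 [0.5y] swap r/2=197/9803: DF=(1 − 197/9803·(0))/(1+197/9803) = 9803/10000 ≈ 0.980300
step 2 [1y] zero: DF = P = 117/125 ≈ 0.936000
step 3 [1.5y] zero: DF = P = 8983/10000 ≈ 0.898300
step 4 [2y] bond c/2=3/200: DF=(183917/200000 − 3/200·(0.980300+0.936000+0.898300))/(1+3/200) = 2161/2500 ≈ 0.864400
step 5 [2.5y] swap r/2=709/22686: DF=(1 − 709/22686·(0.980300+0.936000+0.898300+0.864400))/(1+709/22686) = 4291/5000 ≈ 0.858200
step 6 [3y] swap r/2=468/13375: DF=(1 − 468/13375·(0.980300+0.936000+0.898300+0.864400+0.858200))/(1+468/13375) = 508/625 ≈ 0.812800
step 7 [3.5y] swap r/2=479/15396: DF=(1 − 479/15396·(0.980300+0.936000+0.898300+0.864400+0.858200+0.812800))/(1+479/15396) = 2021/2500 ≈ 0.808400
step 8 [4y] zero: DF = P = 1597/2000 ≈ 0.798500

1 1/2 9803/10000
2 1 117/125
3 3/2 8983/10000
4 2 2161/2500
5 5/2 4291/5000
6 3 508/625
7 7/2 2021/2500
8 4 1597/2000
DF(3.5y) = 2021/2500 ≈ 0.808400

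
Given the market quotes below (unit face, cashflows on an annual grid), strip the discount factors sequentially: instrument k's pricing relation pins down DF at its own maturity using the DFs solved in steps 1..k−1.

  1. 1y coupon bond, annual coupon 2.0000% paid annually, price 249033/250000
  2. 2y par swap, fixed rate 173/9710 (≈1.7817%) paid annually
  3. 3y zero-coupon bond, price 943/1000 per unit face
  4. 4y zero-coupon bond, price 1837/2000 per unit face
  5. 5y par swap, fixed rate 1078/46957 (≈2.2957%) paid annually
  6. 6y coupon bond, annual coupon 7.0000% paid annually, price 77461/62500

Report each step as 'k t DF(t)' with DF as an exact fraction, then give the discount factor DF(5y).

step 1 [1y] bond c/1=1/50: DF=(249033/250000 − 1/50·(0))/(1+1/50) = 4883/5000 ≈ 0.976600
step 2 [2y] swap r/1=173/9710: DF=(1 − 173/9710·(0.976600))/(1+173/9710) = 4827/5000 ≈ 0.965400
step 3 [3y] zero: DF = P = 943/1000 ≈ 0.943000
step 4 [4y] zero: DF = P = 1837/2000 ≈ 0.918500
step 5 [5y] swap r/1=1078/46957: DF=(1 − 1078/46957·(0.976600+0.965400+0.943000+0.918500))/(1+1078/46957) = 4461/5000 ≈ 0.892200
step 6 [6y] bond c/1=7/100: DF=(77461/62500 − 7/100·(0.976600+0.965400+0.943000+0.918500+0.892200))/(1+7/100) = 8511/10000 ≈ 0.851100

1 1 4883/5000
2 2 4827/5000
3 3 943/1000
4 4 1837/2000
5 5 4461/5000
6 6 8511/10000
DF(5y) = 4461/5000 ≈ 0.892200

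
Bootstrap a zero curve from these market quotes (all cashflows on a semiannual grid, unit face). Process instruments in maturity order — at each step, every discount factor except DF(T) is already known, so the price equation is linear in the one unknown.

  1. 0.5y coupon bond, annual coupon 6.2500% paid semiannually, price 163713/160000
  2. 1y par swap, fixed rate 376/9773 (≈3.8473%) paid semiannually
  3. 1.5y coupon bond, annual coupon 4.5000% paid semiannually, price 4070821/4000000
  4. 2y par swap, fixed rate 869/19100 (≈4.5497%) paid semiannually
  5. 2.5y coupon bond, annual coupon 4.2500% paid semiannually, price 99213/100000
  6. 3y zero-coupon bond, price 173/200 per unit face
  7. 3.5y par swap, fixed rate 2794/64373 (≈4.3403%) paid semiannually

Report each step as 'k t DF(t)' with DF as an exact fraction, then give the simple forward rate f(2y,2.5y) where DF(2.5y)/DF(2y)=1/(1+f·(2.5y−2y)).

step 1 [0.5y] bond c/2=1/32: DF=(163713/160000 − 1/32·(0))/(1+1/32) = 4961/5000 ≈ 0.992200
step 2 [1y] swap r/2=188/9773: DF=(1 − 188/9773·(0.992200))/(1+188/9773) = 1203/1250 ≈ 0.962400
step 3 [1.5y] bond c/2=9/400: DF=(4070821/4000000 − 9/400·(0.992200+0.962400))/(1+9/400) = 9523/10000 ≈ 0.952300
step 4 [2y] swap r/2=869/38200: DF=(1 − 869/38200·(0.992200+0.962400+0.952300))/(1+869/38200) = 9131/10000 ≈ 0.913100
step 5 [2.5y] bond c/2=17/800: DF=(99213/100000 − 17/800·(0.992200+0.962400+0.952300+0.913100))/(1+17/800) = 223/250 ≈ 0.892000
step 6 [3y] zero: DF = P = 173/200 ≈ 0.865000
step 7 [3.5y] swap r/2=1397/64373: DF=(1 − 1397/64373·(0.992200+0.962400+0.952300+0.913100+0.892000+0.865000))/(1+1397/64373) = 8603/10000 ≈ 0.860300

1 1/2 4961/5000
2 1 1203/1250
3 3/2 9523/10000
4 2 9131/10000
5 5/2 223/250
6 3 173/200
7 7/2 8603/10000
f(2y,2.5y) = ((9131/10000)/(223/250) − 1)/(1/2) = 211/4460 ≈ 4.7309%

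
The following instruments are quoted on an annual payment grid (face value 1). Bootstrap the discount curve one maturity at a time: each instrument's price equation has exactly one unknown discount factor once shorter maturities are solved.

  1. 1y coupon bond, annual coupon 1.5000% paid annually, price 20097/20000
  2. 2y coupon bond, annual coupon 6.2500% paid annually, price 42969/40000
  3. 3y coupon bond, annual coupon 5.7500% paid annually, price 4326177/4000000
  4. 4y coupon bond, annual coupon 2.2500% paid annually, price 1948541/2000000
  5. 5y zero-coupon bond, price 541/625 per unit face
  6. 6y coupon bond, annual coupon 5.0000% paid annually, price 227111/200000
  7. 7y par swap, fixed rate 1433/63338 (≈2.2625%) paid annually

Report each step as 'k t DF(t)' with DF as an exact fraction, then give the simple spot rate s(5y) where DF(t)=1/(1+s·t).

1 1 99/100
2 2 1191/1250
3 3 9171/10000
4 4 8899/10000
5 5 541/625
6 6 8617/10000
7 7 8567/10000
s(5y) = (1/(541/625) − 1)/(5) = 84/2705 ≈ 3.1054%

step 1 [1y] bond c/1=3/200: DF=(20097/20000 − 3/200·(0))/(1+3/200) = 99/100 ≈ 0.990000
step 2 [2y] bond c/1=1/16: DF=(42969/40000 − 1/16·(0.990000))/(1+1/16) = 1191/1250 ≈ 0.952800
step 3 [3y] bond c/1=23/400: DF=(4326177/4000000 − 23/400·(0.990000+0.952800))/(1+23/400) = 9171/10000 ≈ 0.917100
step 4 [4y] bond c/1=9/400: DF=(1948541/2000000 − 9/400·(0.990000+0.952800+0.917100))/(1+9/400) = 8899/10000 ≈ 0.889900
step 5 [5y] zero: DF = P = 541/625 ≈ 0.865600
step 6 [6y] bond c/1=1/20: DF=(227111/200000 − 1/20·(0.990000+0.952800+0.917100+0.889900+0.865600))/(1+1/20) = 8617/10000 ≈ 0.861700
step 7 [7y] swap r/1=1433/63338: DF=(1 − 1433/63338·(0.990000+0.952800+0.917100+0.889900+0.865600+0.861700))/(1+1433/63338) = 8567/10000 ≈ 0.856700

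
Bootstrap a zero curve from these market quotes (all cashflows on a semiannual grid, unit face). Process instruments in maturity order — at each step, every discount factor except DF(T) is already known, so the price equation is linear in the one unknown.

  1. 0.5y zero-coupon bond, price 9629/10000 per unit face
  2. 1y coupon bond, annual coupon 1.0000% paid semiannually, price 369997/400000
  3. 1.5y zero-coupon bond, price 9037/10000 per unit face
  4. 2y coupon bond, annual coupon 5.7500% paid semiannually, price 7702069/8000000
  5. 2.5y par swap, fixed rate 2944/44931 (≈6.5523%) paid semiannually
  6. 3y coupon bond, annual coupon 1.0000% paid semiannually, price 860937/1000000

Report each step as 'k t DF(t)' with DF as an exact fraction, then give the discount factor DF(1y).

1 1/2 9629/10000
2 1 2289/2500
3 3/2 9037/10000
4 2 8581/10000
5 5/2 533/625
6 3 8343/10000
DF(1y) = 2289/2500 ≈ 0.915600

step 1 [0.5y] zero: DF = P = 9629/10000 ≈ 0.962900
step 2 [1y] bond c/2=1/200: DF=(369997/400000 − 1/200·(0.962900))/(1+1/200) = 2289/2500 ≈ 0.915600
step 3 [1.5y] zero: DF = P = 9037/10000 ≈ 0.903700
step 4 [2y] bond c/2=23/800: DF=(7702069/8000000 − 23/800·(0.962900+0.915600+0.903700))/(1+23/800) = 8581/10000 ≈ 0.858100
step 5 [2.5y] swap r/2=1472/44931: DF=(1 − 1472/44931·(0.962900+0.915600+0.903700+0.858100))/(1+1472/44931) = 533/625 ≈ 0.852800
step 6 [3y] bond c/2=1/200: DF=(860937/1000000 − 1/200·(0.962900+0.915600+0.903700+0.858100+0.852800))/(1+1/200) = 8343/10000 ≈ 0.834300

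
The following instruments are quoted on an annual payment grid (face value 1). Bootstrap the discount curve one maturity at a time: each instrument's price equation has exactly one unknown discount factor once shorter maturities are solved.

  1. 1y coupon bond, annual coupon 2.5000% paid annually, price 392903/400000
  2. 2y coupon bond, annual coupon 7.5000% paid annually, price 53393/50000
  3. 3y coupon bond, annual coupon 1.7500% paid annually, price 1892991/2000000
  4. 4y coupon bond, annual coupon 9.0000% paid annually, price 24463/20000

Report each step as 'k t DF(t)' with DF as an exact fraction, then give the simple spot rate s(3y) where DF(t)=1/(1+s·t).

step 1 [1y] bond c/1=1/40: DF=(392903/400000 − 1/40·(0))/(1+1/40) = 9583/10000 ≈ 0.958300
step 2 [2y] bond c/1=3/40: DF=(53393/50000 − 3/40·(0.958300))/(1+3/40) = 1853/2000 ≈ 0.926500
step 3 [3y] bond c/1=7/400: DF=(1892991/2000000 − 7/400·(0.958300+0.926500))/(1+7/400) = 4489/5000 ≈ 0.897800
step 4 [4y] bond c/1=9/100: DF=(24463/20000 − 9/100·(0.958300+0.926500+0.897800))/(1+9/100) = 2231/2500 ≈ 0.892400

1 1 9583/10000
2 2 1853/2000
3 3 4489/5000
4 4 2231/2500
s(3y) = (1/(4489/5000) − 1)/(3) = 511/13467 ≈ 3.7945%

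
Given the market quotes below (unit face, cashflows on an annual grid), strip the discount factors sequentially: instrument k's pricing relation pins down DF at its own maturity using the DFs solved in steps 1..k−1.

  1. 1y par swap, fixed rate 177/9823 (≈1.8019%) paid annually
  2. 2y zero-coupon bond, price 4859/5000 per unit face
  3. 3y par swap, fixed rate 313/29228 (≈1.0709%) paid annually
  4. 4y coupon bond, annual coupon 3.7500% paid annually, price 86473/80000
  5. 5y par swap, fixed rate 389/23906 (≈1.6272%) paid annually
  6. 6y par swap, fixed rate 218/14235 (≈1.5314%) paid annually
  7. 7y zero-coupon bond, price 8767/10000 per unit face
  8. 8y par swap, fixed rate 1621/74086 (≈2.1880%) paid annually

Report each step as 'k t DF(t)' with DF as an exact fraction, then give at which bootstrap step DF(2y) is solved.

step 1 [1y] swap r/1=177/9823: DF=(1 − 177/9823·(0))/(1+177/9823) = 9823/10000 ≈ 0.982300
step 2 [2y] zero: DF = P = 4859/5000 ≈ 0.971800
step 3 [3y] swap r/1=313/29228: DF=(1 − 313/29228·(0.982300+0.971800))/(1+313/29228) = 9687/10000 ≈ 0.968700
step 4 [4y] bond c/1=3/80: DF=(86473/80000 − 3/80·(0.982300+0.971800+0.968700))/(1+3/80) = 4681/5000 ≈ 0.936200
step 5 [5y] swap r/1=389/23906: DF=(1 − 389/23906·(0.982300+0.971800+0.968700+0.936200))/(1+389/23906) = 4611/5000 ≈ 0.922200
step 6 [6y] swap r/1=218/14235: DF=(1 − 218/14235·(0.982300+0.971800+0.968700+0.936200+0.922200))/(1+218/14235) = 1141/1250 ≈ 0.912800
step 7 [7y] zero: DF = P = 8767/10000 ≈ 0.876700
step 8 [8y] swap r/1=1621/74086: DF=(1 − 1621/74086·(0.982300+0.971800+0.968700+0.936200+0.922200+0.912800+0.876700))/(1+1621/74086) = 8379/10000 ≈ 0.837900

1 1 9823/10000
2 2 4859/5000
3 3 9687/10000
4 4 4681/5000
5 5 4611/5000
6 6 1141/1250
7 7 8767/10000
8 8 8379/10000
DF(2y) is solved at step 2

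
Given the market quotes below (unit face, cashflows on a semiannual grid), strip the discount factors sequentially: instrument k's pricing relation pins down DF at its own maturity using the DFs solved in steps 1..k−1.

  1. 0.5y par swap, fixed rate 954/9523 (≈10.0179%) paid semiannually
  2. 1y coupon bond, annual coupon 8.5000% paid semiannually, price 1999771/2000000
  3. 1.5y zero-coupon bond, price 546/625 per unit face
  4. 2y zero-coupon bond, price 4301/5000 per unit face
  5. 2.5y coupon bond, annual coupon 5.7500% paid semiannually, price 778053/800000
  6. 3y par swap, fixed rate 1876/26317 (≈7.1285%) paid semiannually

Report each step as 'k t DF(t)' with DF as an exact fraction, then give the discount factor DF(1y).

1 1/2 9523/10000
2 1 9203/10000
3 3/2 546/625
4 2 4301/5000
5 5/2 4223/5000
6 3 2031/2500
DF(1y) = 9203/10000 ≈ 0.920300

step 1 [0.5y] swap r/2=477/9523: DF=(1 − 477/9523·(0))/(1+477/9523) = 9523/10000 ≈ 0.952300
step 2 [1y] bond c/2=17/400: DF=(1999771/2000000 − 17/400·(0.952300))/(1+17/400) = 9203/10000 ≈ 0.920300
step 3 [1.5y] zero: DF = P = 546/625 ≈ 0.873600
step 4 [2y] zero: DF = P = 4301/5000 ≈ 0.860200
step 5 [2.5y] bond c/2=23/800: DF=(778053/800000 − 23/800·(0.952300+0.920300+0.873600+0.860200))/(1+23/800) = 4223/5000 ≈ 0.844600
step 6 [3y] swap r/2=938/26317: DF=(1 − 938/26317·(0.952300+0.920300+0.873600+0.860200+0.844600))/(1+938/26317) = 2031/2500 ≈ 0.812400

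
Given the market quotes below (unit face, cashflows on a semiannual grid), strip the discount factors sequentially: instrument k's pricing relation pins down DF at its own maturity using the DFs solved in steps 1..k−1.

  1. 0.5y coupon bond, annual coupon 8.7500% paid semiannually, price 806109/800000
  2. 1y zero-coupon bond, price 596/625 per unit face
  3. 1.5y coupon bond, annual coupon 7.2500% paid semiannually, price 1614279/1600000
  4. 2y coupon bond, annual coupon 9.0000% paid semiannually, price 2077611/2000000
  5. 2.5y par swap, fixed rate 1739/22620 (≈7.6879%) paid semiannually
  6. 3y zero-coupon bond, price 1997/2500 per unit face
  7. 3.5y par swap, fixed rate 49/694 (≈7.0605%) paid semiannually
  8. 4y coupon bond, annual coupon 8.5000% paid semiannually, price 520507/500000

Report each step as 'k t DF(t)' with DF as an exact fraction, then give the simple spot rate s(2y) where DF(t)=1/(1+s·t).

1 1/2 4827/5000
2 1 596/625
3 3/2 1813/2000
4 2 2181/2500
5 5/2 8261/10000
6 3 1997/2500
7 7/2 1961/2500
8 4 937/1250
s(2y) = (1/(2181/2500) − 1)/(2) = 319/4362 ≈ 7.3132%

step 1 [0.5y] bond c/2=7/160: DF=(806109/800000 − 7/160·(0))/(1+7/160) = 4827/5000 ≈ 0.965400
step 2 [1y] zero: DF = P = 596/625 ≈ 0.953600
step 3 [1.5y] bond c/2=29/800: DF=(1614279/1600000 − 29/800·(0.965400+0.953600))/(1+29/800) = 1813/2000 ≈ 0.906500
step 4 [2y] bond c/2=9/200: DF=(2077611/2000000 − 9/200·(0.965400+0.953600+0.906500))/(1+9/200) = 2181/2500 ≈ 0.872400
step 5 [2.5y] swap r/2=1739/45240: DF=(1 − 1739/45240·(0.965400+0.953600+0.906500+0.872400))/(1+1739/45240) = 8261/10000 ≈ 0.826100
step 6 [3y] zero: DF = P = 1997/2500 ≈ 0.798800
step 7 [3.5y] swap r/2=49/1388: DF=(1 − 49/1388·(0.965400+0.953600+0.906500+0.872400+0.826100+0.798800))/(1+49/1388) = 1961/2500 ≈ 0.784400
step 8 [4y] bond c/2=17/400: DF=(520507/500000 − 17/400·(0.965400+0.953600+0.906500+0.872400+0.826100+0.798800+0.784400))/(1+17/400) = 937/1250 ≈ 0.749600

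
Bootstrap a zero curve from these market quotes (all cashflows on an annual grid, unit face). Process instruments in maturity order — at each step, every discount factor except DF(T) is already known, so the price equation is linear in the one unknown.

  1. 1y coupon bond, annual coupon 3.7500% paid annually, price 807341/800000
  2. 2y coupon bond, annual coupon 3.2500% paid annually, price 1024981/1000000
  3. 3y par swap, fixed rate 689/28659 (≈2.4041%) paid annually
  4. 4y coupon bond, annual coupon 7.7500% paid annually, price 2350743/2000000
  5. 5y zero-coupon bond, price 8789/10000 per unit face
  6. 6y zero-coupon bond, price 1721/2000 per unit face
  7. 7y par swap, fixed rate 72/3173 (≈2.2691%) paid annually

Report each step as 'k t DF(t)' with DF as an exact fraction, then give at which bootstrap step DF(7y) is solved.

step 1 [1y] bond c/1=3/80: DF=(807341/800000 − 3/80·(0))/(1+3/80) = 9727/10000 ≈ 0.972700
step 2 [2y] bond c/1=13/400: DF=(1024981/1000000 − 13/400·(0.972700))/(1+13/400) = 9621/10000 ≈ 0.962100
step 3 [3y] swap r/1=689/28659: DF=(1 − 689/28659·(0.972700+0.962100))/(1+689/28659) = 9311/10000 ≈ 0.931100
step 4 [4y] bond c/1=31/400: DF=(2350743/2000000 − 31/400·(0.972700+0.962100+0.931100))/(1+31/400) = 8847/10000 ≈ 0.884700
step 5 [5y] zero: DF = P = 8789/10000 ≈ 0.878900
step 6 [6y] zero: DF = P = 1721/2000 ≈ 0.860500
step 7 [7y] swap r/1=72/3173: DF=(1 − 72/3173·(0.972700+0.962100+0.931100+0.884700+0.878900+0.860500))/(1+72/3173) = 107/125 ≈ 0.856000

1 1 9727/10000
2 2 9621/10000
3 3 9311/10000
4 4 8847/10000
5 5 8789/10000
6 6 1721/2000
7 7 107/125
DF(7y) is solved at step 7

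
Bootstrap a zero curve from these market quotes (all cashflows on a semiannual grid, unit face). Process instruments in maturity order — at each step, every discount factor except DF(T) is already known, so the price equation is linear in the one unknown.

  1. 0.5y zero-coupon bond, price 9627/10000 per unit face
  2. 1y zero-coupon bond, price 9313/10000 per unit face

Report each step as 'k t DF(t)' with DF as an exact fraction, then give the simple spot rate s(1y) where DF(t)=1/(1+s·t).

1 1/2 9627/10000
2 1 9313/10000
s(1y) = (1/(9313/10000) − 1)/(1) = 687/9313 ≈ 7.3768%

step 1 [0.5y] zero: DF = P = 9627/10000 ≈ 0.962700
step 2 [1y] zero: DF = P = 9313/10000 ≈ 0.931300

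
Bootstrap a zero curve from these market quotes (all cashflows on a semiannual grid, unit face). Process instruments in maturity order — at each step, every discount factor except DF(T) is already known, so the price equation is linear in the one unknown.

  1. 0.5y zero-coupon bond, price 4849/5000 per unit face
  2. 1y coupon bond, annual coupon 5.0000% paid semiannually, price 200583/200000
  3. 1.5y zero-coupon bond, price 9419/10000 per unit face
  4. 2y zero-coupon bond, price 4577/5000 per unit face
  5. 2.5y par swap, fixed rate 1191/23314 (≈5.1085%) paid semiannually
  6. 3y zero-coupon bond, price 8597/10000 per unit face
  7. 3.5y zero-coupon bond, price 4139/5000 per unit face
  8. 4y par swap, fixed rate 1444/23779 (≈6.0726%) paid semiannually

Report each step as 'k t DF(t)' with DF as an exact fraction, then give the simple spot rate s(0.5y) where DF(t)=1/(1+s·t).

1 1/2 4849/5000
2 1 2387/2500
3 3/2 9419/10000
4 2 4577/5000
5 5/2 8809/10000
6 3 8597/10000
7 7/2 4139/5000
8 4 3917/5000
s(0.5y) = (1/(4849/5000) − 1)/(1/2) = 302/4849 ≈ 6.2281%

step 1 [0.5y] zero: DF = P = 4849/5000 ≈ 0.969800
step 2 [1y] bond c/2=1/40: DF=(200583/200000 − 1/40·(0.969800))/(1+1/40) = 2387/2500 ≈ 0.954800
step 3 [1.5y] zero: DF = P = 9419/10000 ≈ 0.941900
step 4 [2y] zero: DF = P = 4577/5000 ≈ 0.915400
step 5 [2.5y] swap r/2=1191/46628: DF=(1 − 1191/46628·(0.969800+0.954800+0.941900+0.915400))/(1+1191/46628) = 8809/10000 ≈ 0.880900
step 6 [3y] zero: DF = P = 8597/10000 ≈ 0.859700
step 7 [3.5y] zero: DF = P = 4139/5000 ≈ 0.827800
step 8 [4y] swap r/2=722/23779: DF=(1 − 722/23779·(0.969800+0.954800+0.941900+0.915400+0.880900+0.859700+0.827800))/(1+722/23779) = 3917/5000 ≈ 0.783400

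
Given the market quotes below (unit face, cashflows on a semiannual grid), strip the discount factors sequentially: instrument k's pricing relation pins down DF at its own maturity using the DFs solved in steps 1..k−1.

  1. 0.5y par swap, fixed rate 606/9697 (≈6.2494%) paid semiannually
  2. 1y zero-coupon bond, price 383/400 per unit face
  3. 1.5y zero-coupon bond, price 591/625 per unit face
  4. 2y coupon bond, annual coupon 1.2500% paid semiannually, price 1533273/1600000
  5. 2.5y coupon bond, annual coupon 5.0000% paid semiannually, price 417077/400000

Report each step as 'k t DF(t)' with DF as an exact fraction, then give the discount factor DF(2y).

1 1/2 9697/10000
2 1 383/400
3 3/2 591/625
4 2 1869/2000
5 5/2 2311/2500
DF(2y) = 1869/2000 ≈ 0.934500

step 1 [0.5y] swap r/2=303/9697: DF=(1 − 303/9697·(0))/(1+303/9697) = 9697/10000 ≈ 0.969700
step 2 [1y] zero: DF = P = 383/400 ≈ 0.957500
step 3 [1.5y] zero: DF = P = 591/625 ≈ 0.945600
step 4 [2y] bond c/2=1/160: DF=(1533273/1600000 − 1/160·(0.969700+0.957500+0.945600))/(1+1/160) = 1869/2000 ≈ 0.934500
step 5 [2.5y] bond c/2=1/40: DF=(417077/400000 − 1/40·(0.969700+0.957500+0.945600+0.934500))/(1+1/40) = 2311/2500 ≈ 0.924400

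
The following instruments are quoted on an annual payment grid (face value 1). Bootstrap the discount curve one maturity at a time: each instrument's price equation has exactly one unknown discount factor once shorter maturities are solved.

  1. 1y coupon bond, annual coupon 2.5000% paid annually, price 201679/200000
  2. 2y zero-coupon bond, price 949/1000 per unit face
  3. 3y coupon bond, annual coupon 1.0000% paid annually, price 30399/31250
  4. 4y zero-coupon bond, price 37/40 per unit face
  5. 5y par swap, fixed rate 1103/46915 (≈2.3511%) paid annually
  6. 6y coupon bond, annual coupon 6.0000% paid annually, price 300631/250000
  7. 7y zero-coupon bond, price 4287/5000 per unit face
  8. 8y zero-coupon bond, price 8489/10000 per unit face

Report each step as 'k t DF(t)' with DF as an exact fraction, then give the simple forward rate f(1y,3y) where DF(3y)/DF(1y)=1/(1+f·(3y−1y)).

step 1 [1y] bond c/1=1/40: DF=(201679/200000 − 1/40·(0))/(1+1/40) = 4919/5000 ≈ 0.983800
step 2 [2y] zero: DF = P = 949/1000 ≈ 0.949000
step 3 [3y] bond c/1=1/100: DF=(30399/31250 − 1/100·(0.983800+0.949000))/(1+1/100) = 118/125 ≈ 0.944000
step 4 [4y] zero: DF = P = 37/40 ≈ 0.925000
step 5 [5y] swap r/1=1103/46915: DF=(1 − 1103/46915·(0.983800+0.949000+0.944000+0.925000))/(1+1103/46915) = 8897/10000 ≈ 0.889700
step 6 [6y] bond c/1=3/50: DF=(300631/250000 − 3/50·(0.983800+0.949000+0.944000+0.925000+0.889700))/(1+3/50) = 8689/10000 ≈ 0.868900
step 7 [7y] zero: DF = P = 4287/5000 ≈ 0.857400
step 8 [8y] zero: DF = P = 8489/10000 ≈ 0.848900

1 1 4919/5000
2 2 949/1000
3 3 118/125
4 4 37/40
5 5 8897/10000
6 6 8689/10000
7 7 4287/5000
8 8 8489/10000
f(1y,3y) = ((4919/5000)/(118/125) − 1)/(2) = 199/9440 ≈ 2.1081%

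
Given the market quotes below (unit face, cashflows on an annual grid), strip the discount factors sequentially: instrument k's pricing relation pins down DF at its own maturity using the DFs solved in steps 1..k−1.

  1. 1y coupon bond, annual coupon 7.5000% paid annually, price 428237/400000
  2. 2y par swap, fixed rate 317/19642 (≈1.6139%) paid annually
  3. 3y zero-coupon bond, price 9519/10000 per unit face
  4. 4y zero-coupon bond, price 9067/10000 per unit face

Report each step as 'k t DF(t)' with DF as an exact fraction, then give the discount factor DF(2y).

1 1 9959/10000
2 2 9683/10000
3 3 9519/10000
4 4 9067/10000
DF(2y) = 9683/10000 ≈ 0.968300

step 1 [1y] bond c/1=3/40: DF=(428237/400000 − 3/40·(0))/(1+3/40) = 9959/10000 ≈ 0.995900
step 2 [2y] swap r/1=317/19642: DF=(1 − 317/19642·(0.995900))/(1+317/19642) = 9683/10000 ≈ 0.968300
step 3 [3y] zero: DF = P = 9519/10000 ≈ 0.951900
step 4 [4y] zero: DF = P = 9067/10000 ≈ 0.906700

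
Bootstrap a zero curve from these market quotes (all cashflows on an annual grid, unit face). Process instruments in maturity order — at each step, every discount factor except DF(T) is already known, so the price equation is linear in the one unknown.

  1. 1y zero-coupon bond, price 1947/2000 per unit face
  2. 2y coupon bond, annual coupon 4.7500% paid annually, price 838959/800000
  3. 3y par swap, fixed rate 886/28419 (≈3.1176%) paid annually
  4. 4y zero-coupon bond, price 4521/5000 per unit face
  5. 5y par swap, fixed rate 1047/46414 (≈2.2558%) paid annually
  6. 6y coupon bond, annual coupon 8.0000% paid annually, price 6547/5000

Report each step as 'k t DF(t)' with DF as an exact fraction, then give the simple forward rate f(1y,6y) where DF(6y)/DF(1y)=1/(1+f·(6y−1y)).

1 1 1947/2000
2 2 957/1000
3 3 4557/5000
4 4 4521/5000
5 5 8953/10000
6 6 4343/5000
f(1y,6y) = ((1947/2000)/(4343/5000) − 1)/(5) = 1049/43430 ≈ 2.4154%

step 1 [1y] zero: DF = P = 1947/2000 ≈ 0.973500
step 2 [2y] bond c/1=19/400: DF=(838959/800000 − 19/400·(0.973500))/(1+19/400) = 957/1000 ≈ 0.957000
step 3 [3y] swap r/1=886/28419: DF=(1 − 886/28419·(0.973500+0.957000))/(1+886/28419) = 4557/5000 ≈ 0.911400
step 4 [4y] zero: DF = P = 4521/5000 ≈ 0.904200
step 5 [5y] swap r/1=1047/46414: DF=(1 − 1047/46414·(0.973500+0.957000+0.911400+0.904200))/(1+1047/46414) = 8953/10000 ≈ 0.895300
step 6 [6y] bond c/1=2/25: DF=(6547/5000 − 2/25·(0.973500+0.957000+0.911400+0.904200+0.895300))/(1+2/25) = 4343/5000 ≈ 0.868600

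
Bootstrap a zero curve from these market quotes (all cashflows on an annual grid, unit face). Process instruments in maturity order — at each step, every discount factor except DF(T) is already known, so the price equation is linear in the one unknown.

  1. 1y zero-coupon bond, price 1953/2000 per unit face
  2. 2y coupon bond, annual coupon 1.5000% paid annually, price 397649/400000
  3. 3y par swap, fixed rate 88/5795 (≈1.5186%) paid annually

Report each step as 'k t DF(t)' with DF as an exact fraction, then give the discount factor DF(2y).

1 1 1953/2000
2 2 193/200
3 3 239/250
DF(2y) = 193/200 ≈ 0.965000

step 1 [1y] zero: DF = P = 1953/2000 ≈ 0.976500
step 2 [2y] bond c/1=3/200: DF=(397649/400000 − 3/200·(0.976500))/(1+3/200) = 193/200 ≈ 0.965000
step 3 [3y] swap r/1=88/5795: DF=(1 − 88/5795·(0.976500+0.965000))/(1+88/5795) = 239/250 ≈ 0.956000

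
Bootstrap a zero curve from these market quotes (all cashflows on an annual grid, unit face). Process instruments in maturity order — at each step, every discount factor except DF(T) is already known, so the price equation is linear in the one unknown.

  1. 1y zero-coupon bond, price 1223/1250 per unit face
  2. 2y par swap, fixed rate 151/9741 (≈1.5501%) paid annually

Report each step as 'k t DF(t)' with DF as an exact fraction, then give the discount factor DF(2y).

1 1 1223/1250
2 2 4849/5000
DF(2y) = 4849/5000 ≈ 0.969800

step 1 [1y] zero: DF = P = 1223/1250 ≈ 0.978400
step 2 [2y] swap r/1=151/9741: DF=(1 − 151/9741·(0.978400))/(1+151/9741) = 4849/5000 ≈ 0.969800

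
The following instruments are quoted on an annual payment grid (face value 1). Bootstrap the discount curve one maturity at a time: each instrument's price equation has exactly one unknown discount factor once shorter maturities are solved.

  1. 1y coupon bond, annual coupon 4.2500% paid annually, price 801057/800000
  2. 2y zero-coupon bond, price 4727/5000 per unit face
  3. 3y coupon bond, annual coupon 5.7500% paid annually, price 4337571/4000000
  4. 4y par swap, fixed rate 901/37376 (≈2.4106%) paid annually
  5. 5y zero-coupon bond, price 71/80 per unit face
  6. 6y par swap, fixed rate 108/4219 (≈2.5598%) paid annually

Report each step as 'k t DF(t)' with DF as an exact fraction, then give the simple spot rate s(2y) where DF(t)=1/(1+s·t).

1 1 1921/2000
2 2 4727/5000
3 3 4609/5000
4 4 9099/10000
5 5 71/80
6 6 2149/2500
s(2y) = (1/(4727/5000) − 1)/(2) = 273/9454 ≈ 2.8877%

step 1 [1y] bond c/1=17/400: DF=(801057/800000 − 17/400·(0))/(1+17/400) = 1921/2000 ≈ 0.960500
step 2 [2y] zero: DF = P = 4727/5000 ≈ 0.945400
step 3 [3y] bond c/1=23/400: DF=(4337571/4000000 − 23/400·(0.960500+0.945400))/(1+23/400) = 4609/5000 ≈ 0.921800
step 4 [4y] swap r/1=901/37376: DF=(1 − 901/37376·(0.960500+0.945400+0.921800))/(1+901/37376) = 9099/10000 ≈ 0.909900
step 5 [5y] zero: DF = P = 71/80 ≈ 0.887500
step 6 [6y] swap r/1=108/4219: DF=(1 − 108/4219·(0.960500+0.945400+0.921800+0.909900+0.887500))/(1+108/4219) = 2149/2500 ≈ 0.859600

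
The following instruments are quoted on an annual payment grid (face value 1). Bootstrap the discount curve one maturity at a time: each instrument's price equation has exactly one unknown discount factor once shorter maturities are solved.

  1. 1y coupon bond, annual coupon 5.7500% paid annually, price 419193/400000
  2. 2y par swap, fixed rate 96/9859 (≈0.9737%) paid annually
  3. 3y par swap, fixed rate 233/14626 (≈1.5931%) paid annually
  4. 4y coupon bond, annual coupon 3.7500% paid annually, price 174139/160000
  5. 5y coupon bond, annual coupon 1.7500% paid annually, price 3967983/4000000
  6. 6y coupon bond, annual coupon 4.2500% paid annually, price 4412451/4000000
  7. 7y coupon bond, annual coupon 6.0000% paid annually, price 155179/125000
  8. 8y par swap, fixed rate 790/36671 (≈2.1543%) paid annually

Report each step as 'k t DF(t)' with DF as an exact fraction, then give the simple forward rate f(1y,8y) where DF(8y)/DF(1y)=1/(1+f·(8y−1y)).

step 1 [1y] bond c/1=23/400: DF=(419193/400000 − 23/400·(0))/(1+23/400) = 991/1000 ≈ 0.991000
step 2 [2y] swap r/1=96/9859: DF=(1 − 96/9859·(0.991000))/(1+96/9859) = 613/625 ≈ 0.980800
step 3 [3y] swap r/1=233/14626: DF=(1 − 233/14626·(0.991000+0.980800))/(1+233/14626) = 4767/5000 ≈ 0.953400
step 4 [4y] bond c/1=3/80: DF=(174139/160000 − 3/80·(0.991000+0.980800+0.953400))/(1+3/80) = 9433/10000 ≈ 0.943300
step 5 [5y] bond c/1=7/400: DF=(3967983/4000000 − 7/400·(0.991000+0.980800+0.953400+0.943300))/(1+7/400) = 2271/2500 ≈ 0.908400
step 6 [6y] bond c/1=17/400: DF=(4412451/4000000 − 17/400·(0.991000+0.980800+0.953400+0.943300+0.908400))/(1+17/400) = 4317/5000 ≈ 0.863400
step 7 [7y] bond c/1=3/50: DF=(155179/125000 − 3/50·(0.991000+0.980800+0.953400+0.943300+0.908400+0.863400))/(1+3/50) = 8519/10000 ≈ 0.851900
step 8 [8y] swap r/1=790/36671: DF=(1 − 790/36671·(0.991000+0.980800+0.953400+0.943300+0.908400+0.863400+0.851900))/(1+790/36671) = 421/500 ≈ 0.842000

1 1 991/1000
2 2 613/625
3 3 4767/5000
4 4 9433/10000
5 5 2271/2500
6 6 4317/5000
7 7 8519/10000
8 8 421/500
f(1y,8y) = ((991/1000)/(421/500) − 1)/(7) = 149/5894 ≈ 2.5280%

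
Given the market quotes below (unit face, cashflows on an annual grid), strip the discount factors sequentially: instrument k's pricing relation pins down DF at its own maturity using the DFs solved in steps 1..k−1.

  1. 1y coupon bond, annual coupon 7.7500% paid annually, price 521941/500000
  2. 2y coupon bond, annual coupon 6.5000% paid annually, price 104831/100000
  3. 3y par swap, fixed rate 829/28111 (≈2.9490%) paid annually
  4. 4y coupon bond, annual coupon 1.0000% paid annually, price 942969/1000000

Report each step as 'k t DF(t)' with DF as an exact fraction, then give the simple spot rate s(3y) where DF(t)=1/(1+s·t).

step 1 [1y] bond c/1=31/400: DF=(521941/500000 − 31/400·(0))/(1+31/400) = 1211/1250 ≈ 0.968800
step 2 [2y] bond c/1=13/200: DF=(104831/100000 − 13/200·(0.968800))/(1+13/200) = 2313/2500 ≈ 0.925200
step 3 [3y] swap r/1=829/28111: DF=(1 − 829/28111·(0.968800+0.925200))/(1+829/28111) = 9171/10000 ≈ 0.917100
step 4 [4y] bond c/1=1/100: DF=(942969/1000000 − 1/100·(0.968800+0.925200+0.917100))/(1+1/100) = 4529/5000 ≈ 0.905800

1 1 1211/1250
2 2 2313/2500
3 3 9171/10000
4 4 4529/5000
s(3y) = (1/(9171/10000) − 1)/(3) = 829/27513 ≈ 3.0131%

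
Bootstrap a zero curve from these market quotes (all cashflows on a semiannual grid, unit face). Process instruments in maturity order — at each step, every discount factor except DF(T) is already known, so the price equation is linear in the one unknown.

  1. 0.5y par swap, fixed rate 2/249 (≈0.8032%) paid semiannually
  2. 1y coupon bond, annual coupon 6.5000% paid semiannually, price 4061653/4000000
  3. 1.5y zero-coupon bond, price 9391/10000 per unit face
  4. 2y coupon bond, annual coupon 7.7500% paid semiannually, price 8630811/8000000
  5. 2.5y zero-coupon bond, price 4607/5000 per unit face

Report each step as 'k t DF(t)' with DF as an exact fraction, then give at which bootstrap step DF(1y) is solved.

step 1 [0.5y] swap r/2=1/249: DF=(1 − 1/249·(0))/(1+1/249) = 249/250 ≈ 0.996000
step 2 [1y] bond c/2=13/400: DF=(4061653/4000000 − 13/400·(0.996000))/(1+13/400) = 9521/10000 ≈ 0.952100
step 3 [1.5y] zero: DF = P = 9391/10000 ≈ 0.939100
step 4 [2y] bond c/2=31/800: DF=(8630811/8000000 − 31/800·(0.996000+0.952100+0.939100))/(1+31/800) = 9309/10000 ≈ 0.930900
step 5 [2.5y] zero: DF = P = 4607/5000 ≈ 0.921400

1 1/2 249/250
2 1 9521/10000
3 3/2 9391/10000
4 2 9309/10000
5 5/2 4607/5000
DF(1y) is solved at step 2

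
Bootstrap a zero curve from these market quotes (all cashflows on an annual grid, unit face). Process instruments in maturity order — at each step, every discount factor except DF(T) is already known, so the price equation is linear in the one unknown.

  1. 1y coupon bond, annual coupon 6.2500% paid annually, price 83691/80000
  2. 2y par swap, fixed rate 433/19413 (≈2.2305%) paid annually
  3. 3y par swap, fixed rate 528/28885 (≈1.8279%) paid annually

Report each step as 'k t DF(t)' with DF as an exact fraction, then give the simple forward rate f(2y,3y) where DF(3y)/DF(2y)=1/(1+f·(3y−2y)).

1 1 4923/5000
2 2 9567/10000
3 3 592/625
f(2y,3y) = ((9567/10000)/(592/625) − 1)/(1) = 95/9472 ≈ 1.0030%

step 1 [1y] bond c/1=1/16: DF=(83691/80000 − 1/16·(0))/(1+1/16) = 4923/5000 ≈ 0.984600
step 2 [2y] swap r/1=433/19413: DF=(1 − 433/19413·(0.984600))/(1+433/19413) = 9567/10000 ≈ 0.956700
step 3 [3y] swap r/1=528/28885: DF=(1 − 528/28885·(0.984600+0.956700))/(1+528/28885) = 592/625 ≈ 0.947200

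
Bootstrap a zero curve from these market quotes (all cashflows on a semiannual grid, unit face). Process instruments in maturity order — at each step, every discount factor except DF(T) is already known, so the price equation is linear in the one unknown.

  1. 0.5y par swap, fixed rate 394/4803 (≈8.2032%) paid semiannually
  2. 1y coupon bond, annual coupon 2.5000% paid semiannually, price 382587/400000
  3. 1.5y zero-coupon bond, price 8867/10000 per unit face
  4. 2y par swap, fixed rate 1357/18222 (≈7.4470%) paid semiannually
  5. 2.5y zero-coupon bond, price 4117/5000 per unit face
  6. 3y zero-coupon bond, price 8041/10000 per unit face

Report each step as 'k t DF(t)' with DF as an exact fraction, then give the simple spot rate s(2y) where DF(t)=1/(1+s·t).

step 1 [0.5y] swap r/2=197/4803: DF=(1 − 197/4803·(0))/(1+197/4803) = 4803/5000 ≈ 0.960600
step 2 [1y] bond c/2=1/80: DF=(382587/400000 − 1/80·(0.960600))/(1+1/80) = 583/625 ≈ 0.932800
step 3 [1.5y] zero: DF = P = 8867/10000 ≈ 0.886700
step 4 [2y] swap r/2=1357/36444: DF=(1 − 1357/36444·(0.960600+0.932800+0.886700))/(1+1357/36444) = 8643/10000 ≈ 0.864300
step 5 [2.5y] zero: DF = P = 4117/5000 ≈ 0.823400
step 6 [3y] zero: DF = P = 8041/10000 ≈ 0.804100

1 1/2 4803/5000
2 1 583/625
3 3/2 8867/10000
4 2 8643/10000
5 5/2 4117/5000
6 3 8041/10000
s(2y) = (1/(8643/10000) − 1)/(2) = 1357/17286 ≈ 7.8503%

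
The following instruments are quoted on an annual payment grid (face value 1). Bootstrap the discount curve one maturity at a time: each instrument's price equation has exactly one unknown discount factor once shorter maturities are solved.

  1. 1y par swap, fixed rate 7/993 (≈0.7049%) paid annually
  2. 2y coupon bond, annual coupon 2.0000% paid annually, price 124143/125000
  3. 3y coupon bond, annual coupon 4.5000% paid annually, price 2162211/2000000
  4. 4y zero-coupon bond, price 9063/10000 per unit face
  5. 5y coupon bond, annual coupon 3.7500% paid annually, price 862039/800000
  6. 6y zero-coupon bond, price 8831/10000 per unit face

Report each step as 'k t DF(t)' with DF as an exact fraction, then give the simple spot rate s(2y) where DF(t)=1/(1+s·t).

1 1 993/1000
2 2 4771/5000
3 3 9507/10000
4 4 9063/10000
5 5 9011/10000
6 6 8831/10000
s(2y) = (1/(4771/5000) − 1)/(2) = 229/9542 ≈ 2.3999%

step 1 [1y] swap r/1=7/993: DF=(1 − 7/993·(0))/(1+7/993) = 993/1000 ≈ 0.993000
step 2 [2y] bond c/1=1/50: DF=(124143/125000 − 1/50·(0.993000))/(1+1/50) = 4771/5000 ≈ 0.954200
step 3 [3y] bond c/1=9/200: DF=(2162211/2000000 − 9/200·(0.993000+0.954200))/(1+9/200) = 9507/10000 ≈ 0.950700
step 4 [4y] zero: DF = P = 9063/10000 ≈ 0.906300
step 5 [5y] bond c/1=3/80: DF=(862039/800000 − 3/80·(0.993000+0.954200+0.950700+0.906300))/(1+3/80) = 9011/10000 ≈ 0.901100
step 6 [6y] zero: DF = P = 8831/10000 ≈ 0.883100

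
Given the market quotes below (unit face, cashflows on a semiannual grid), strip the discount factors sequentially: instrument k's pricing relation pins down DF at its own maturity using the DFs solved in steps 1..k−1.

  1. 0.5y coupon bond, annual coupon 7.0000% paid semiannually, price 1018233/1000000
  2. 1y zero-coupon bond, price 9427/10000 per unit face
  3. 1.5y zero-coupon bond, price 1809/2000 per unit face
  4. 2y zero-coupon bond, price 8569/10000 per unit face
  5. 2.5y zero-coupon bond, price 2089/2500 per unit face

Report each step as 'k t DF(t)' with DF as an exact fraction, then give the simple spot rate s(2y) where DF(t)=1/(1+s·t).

step 1 [0.5y] bond c/2=7/200: DF=(1018233/1000000 − 7/200·(0))/(1+7/200) = 4919/5000 ≈ 0.983800
step 2 [1y] zero: DF = P = 9427/10000 ≈ 0.942700
step 3 [1.5y] zero: DF = P = 1809/2000 ≈ 0.904500
step 4 [2y] zero: DF = P = 8569/10000 ≈ 0.856900
step 5 [2.5y] zero: DF = P = 2089/2500 ≈ 0.835600

1 1/2 4919/5000
2 1 9427/10000
3 3/2 1809/2000
4 2 8569/10000
5 5/2 2089/2500
s(2y) = (1/(8569/10000) − 1)/(2) = 1431/17138 ≈ 8.3499%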